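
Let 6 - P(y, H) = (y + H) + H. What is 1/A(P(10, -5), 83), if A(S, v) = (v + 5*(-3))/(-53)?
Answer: -53/68 ≈ -0.77941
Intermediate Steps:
P(y, H) = 6 - y - 2*H (P(y, H) = 6 - ((y + H) + H) = 6 - ((H + y) + H) = 6 - (y + 2*H) = 6 + (-y - 2*H) = 6 - y - 2*H)
A(S, v) = 15/53 - v/53 (A(S, v) = (v - 15)*(-1/53) = (-15 + v)*(-1/53) = 15/53 - v/53)
1/A(P(10, -5), 83) = 1/(15/53 - 1/53*83) = 1/(15/53 - 83/53) = 1/(-68/53) = -53/68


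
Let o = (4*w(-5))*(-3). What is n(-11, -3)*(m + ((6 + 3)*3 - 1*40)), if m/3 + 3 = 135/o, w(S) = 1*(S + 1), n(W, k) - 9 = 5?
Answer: -1519/8 ≈ -189.88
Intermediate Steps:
n(W, k) = 14 (n(W, k) = 9 + 5 = 14)
w(S) = 1 + S (w(S) = 1*(1 + S) = 1 + S)
o = 48 (o = (4*(1 - 5))*(-3) = (4*(-4))*(-3) = -16*(-3) = 48)
m = -9/16 (m = -9 + 3*(135/48) = -9 + 3*(135*(1/48)) = -9 + 3*(45/16) = -9 + 135/16 = -9/16 ≈ -0.56250)
n(-11, -3)*(m + ((6 + 3)*3 - 1*40)) = 14*(-9/16 + ((6 + 3)*3 - 1*40)) = 14*(-9/16 + (9*3 - 40)) = 14*(-9/16 + (27 - 40)) = 14*(-9/16 - 13) = 14*(-217/16) = -1519/8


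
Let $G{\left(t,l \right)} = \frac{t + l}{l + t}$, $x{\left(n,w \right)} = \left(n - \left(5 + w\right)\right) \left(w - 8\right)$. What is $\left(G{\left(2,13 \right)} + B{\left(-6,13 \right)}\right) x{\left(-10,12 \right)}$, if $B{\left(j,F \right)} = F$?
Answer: $-1512$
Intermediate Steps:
$x{\left(n,w \right)} = \left(-8 + w\right) \left(-5 + n - w\right)$ ($x{\left(n,w \right)} = \left(-5 + n - w\right) \left(-8 + w\right) = \left(-8 + w\right) \left(-5 + n - w\right)$)
$G{\left(t,l \right)} = 1$ ($G{\left(t,l \right)} = \frac{l + t}{l + t} = 1$)
$\left(G{\left(2,13 \right)} + B{\left(-6,13 \right)}\right) x{\left(-10,12 \right)} = \left(1 + 13\right) \left(40 - 12^{2} - -80 + 3 \cdot 12 - 120\right) = 14 \left(40 - 144 + 80 + 36 - 120\right) = 14 \left(-108\right) = -1512$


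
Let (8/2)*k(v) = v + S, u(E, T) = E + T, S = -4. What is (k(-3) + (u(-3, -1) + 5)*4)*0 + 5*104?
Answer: 520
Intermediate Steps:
k(v) = -1 + v/4 (k(v) = (v - 4)/4 = (-4 + v)/4 = -1 + v/4)
(k(-3) + (u(-3, -1) + 5)*4)*0 + 5*104 = ((-1 + (1/4)*(-3)) + ((-3 - 1) + 5)*4)*0 + 5*104 = ((-1 - 3/4) + (-4 + 5)*4)*0 + 520 = (-7/4 + 1*4)*0 + 520 = (-7/4 + 4)*0 + 520 = (9/4)*0 + 520 = 0 + 520 = 520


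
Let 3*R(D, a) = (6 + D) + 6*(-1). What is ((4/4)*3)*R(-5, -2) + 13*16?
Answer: 203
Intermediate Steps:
R(D, a) = D/3 (R(D, a) = ((6 + D) + 6*(-1))/3 = ((6 + D) - 6)/3 = D/3)
((4/4)*3)*R(-5, -2) + 13*16 = ((4/4)*3)*((1/3)*(-5)) + 13*16 = ((4*(1/4))*3)*(-5/3) + 208 = (1*3)*(-5/3) + 208 = 3*(-5/3) + 208 = -5 + 208 = 203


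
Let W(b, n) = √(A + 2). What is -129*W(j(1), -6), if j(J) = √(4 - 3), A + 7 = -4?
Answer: -387*I ≈ -387.0*I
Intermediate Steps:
A = -11 (A = -7 - 4 = -11)
j(J) = 1 (j(J) = √1 = 1)
W(b, n) = 3*I (W(b, n) = √(-11 + 2) = √(-9) = 3*I)
-129*W(j(1), -6) = -387*I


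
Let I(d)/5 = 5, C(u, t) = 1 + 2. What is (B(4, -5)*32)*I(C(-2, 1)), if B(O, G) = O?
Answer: 3200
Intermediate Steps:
C(u, t) = 3
I(d) = 25 (I(d) = 5*5 = 25)
(B(4, -5)*32)*I(C(-2, 1)) = (4*32)*25 = 128*25 = 3200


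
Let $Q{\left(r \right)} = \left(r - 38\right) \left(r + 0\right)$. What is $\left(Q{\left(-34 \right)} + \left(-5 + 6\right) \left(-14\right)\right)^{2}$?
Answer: $5924356$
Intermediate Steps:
$Q{\left(r \right)} = r \left(-38 + r\right)$ ($Q{\left(r \right)} = \left(-38 + r\right) r = r \left(-38 + r\right)$)
$\left(Q{\left(-34 \right)} + \left(-5 + 6\right) \left(-14\right)\right)^{2} = \left(- 34 \left(-38 - 34\right) + \left(-5 + 6\right) \left(-14\right)\right)^{2} = \left(\left(-34\right) \left(-72\right) + 1 \left(-14\right)\right)^{2} = \left(2448 - 14\right)^{2} = 2434^{2} = 5924356$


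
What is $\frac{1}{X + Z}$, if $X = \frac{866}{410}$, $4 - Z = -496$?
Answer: $\frac{205}{102933} \approx 0.0019916$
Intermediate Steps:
$Z = 500$ ($Z = 4 - -496 = 4 + 496 = 500$)
$X = \frac{433}{205}$ ($X = 866 \cdot \frac{1}{410} = \frac{433}{205} \approx 2.1122$)
$\frac{1}{X + Z} = \frac{1}{\frac{433}{205} + 500} = \frac{1}{\frac{102933}{205}} = \frac{205}{102933}$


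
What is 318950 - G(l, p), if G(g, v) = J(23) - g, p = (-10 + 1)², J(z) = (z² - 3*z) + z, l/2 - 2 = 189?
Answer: 318849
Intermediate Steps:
l = 382 (l = 4 + 2*189 = 4 + 378 = 382)
J(z) = z² - 2*z
p = 81 (p = (-9)² = 81)
G(g, v) = 483 - g (G(g, v) = 23*(-2 + 23) - g = 23*21 - g = 483 - g)
318950 - G(l, p) = 318950 - (483 - 1*382) = 318950 - (483 - 382) = 318950 - 1*101 = 318950 - 101 = 318849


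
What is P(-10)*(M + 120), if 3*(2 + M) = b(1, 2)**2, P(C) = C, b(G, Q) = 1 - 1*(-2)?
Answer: -1210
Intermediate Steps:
b(G, Q) = 3 (b(G, Q) = 1 + 2 = 3)
M = 1 (M = -2 + (1/3)*3**2 = -2 + (1/3)*9 = -2 + 3 = 1)
P(-10)*(M + 120) = -10*(1 + 120) = -10*121 = -1210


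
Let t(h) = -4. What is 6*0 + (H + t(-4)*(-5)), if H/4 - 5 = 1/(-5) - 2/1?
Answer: 156/5 ≈ 31.200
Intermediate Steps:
H = 56/5 (H = 20 + 4*(1/(-5) - 2/1) = 20 + 4*(1*(-⅕) - 2*1) = 20 + 4*(-⅕ - 2) = 20 + 4*(-11/5) = 20 - 44/5 = 56/5 ≈ 11.200)
6*0 + (H + t(-4)*(-5)) = 6*0 + (56/5 - 4*(-5)) = 0 + (56/5 + 20) = 0 + 156/5 = 156/5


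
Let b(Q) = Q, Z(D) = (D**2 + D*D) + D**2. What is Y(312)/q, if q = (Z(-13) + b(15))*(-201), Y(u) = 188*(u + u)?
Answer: -19552/17487 ≈ -1.1181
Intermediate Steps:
Z(D) = 3*D**2 (Z(D) = (D**2 + D**2) + D**2 = 2*D**2 + D**2 = 3*D**2)
Y(u) = 376*u (Y(u) = 188*(2*u) = 376*u)
q = -104922 (q = (3*(-13)**2 + 15)*(-201) = (3*169 + 15)*(-201) = (507 + 15)*(-201) = 522*(-201) = -104922)
Y(312)/q = (376*312)/(-104922) = 117312*(-1/104922) = -19552/17487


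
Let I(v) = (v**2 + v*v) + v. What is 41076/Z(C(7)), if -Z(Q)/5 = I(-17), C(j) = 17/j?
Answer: -13692/935 ≈ -14.644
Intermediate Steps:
I(v) = v + 2*v**2 (I(v) = (v**2 + v**2) + v = 2*v**2 + v = v + 2*v**2)
Z(Q) = -2805 (Z(Q) = -(-85)*(1 + 2*(-17)) = -(-85)*(1 - 34) = -(-85)*(-33) = -5*561 = -2805)
41076/Z(C(7)) = 41076/(-2805) = 41076*(-1/2805) = -13692/935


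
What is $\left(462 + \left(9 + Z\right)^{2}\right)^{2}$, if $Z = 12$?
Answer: $815409$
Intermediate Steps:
$\left(462 + \left(9 + Z\right)^{2}\right)^{2} = \left(462 + \left(9 + 12\right)^{2}\right)^{2} = \left(462 + 21^{2}\right)^{2} = \left(462 + 441\right)^{2} = 903^{2} = 815409$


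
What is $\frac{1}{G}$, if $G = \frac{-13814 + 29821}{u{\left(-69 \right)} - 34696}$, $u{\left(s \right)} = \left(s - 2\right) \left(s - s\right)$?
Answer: $- \frac{34696}{16007} \approx -2.1676$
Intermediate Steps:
$u{\left(s \right)} = 0$ ($u{\left(s \right)} = \left(-2 + s\right) 0 = 0$)
$G = - \frac{16007}{34696}$ ($G = \frac{-13814 + 29821}{0 - 34696} = \frac{16007}{-34696} = 16007 \left(- \frac{1}{34696}\right) = - \frac{16007}{34696} \approx -0.46135$)
$\frac{1}{G} = \frac{1}{- \frac{16007}{34696}} = - \frac{34696}{16007}$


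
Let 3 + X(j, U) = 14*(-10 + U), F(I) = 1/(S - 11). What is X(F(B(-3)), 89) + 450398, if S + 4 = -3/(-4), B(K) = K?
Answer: 451501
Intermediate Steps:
S = -13/4 (S = -4 - 3/(-4) = -4 - 3*(-¼) = -4 + ¾ = -13/4 ≈ -3.2500)
F(I) = -4/57 (F(I) = 1/(-13/4 - 11) = 1/(-57/4) = -4/57)
X(j, U) = -143 + 14*U (X(j, U) = -3 + 14*(-10 + U) = -3 + (-140 + 14*U) = -143 + 14*U)
X(F(B(-3)), 89) + 450398 = (-143 + 14*89) + 450398 = (-143 + 1246) + 450398 = 1103 + 450398 = 451501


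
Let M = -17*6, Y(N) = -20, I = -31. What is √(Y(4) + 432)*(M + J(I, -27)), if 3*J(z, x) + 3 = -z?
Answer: -556*√103/3 ≈ -1880.9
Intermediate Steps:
J(z, x) = -1 - z/3 (J(z, x) = -1 + (-z)/3 = -1 - z/3)
M = -102
√(Y(4) + 432)*(M + J(I, -27)) = √(-20 + 432)*(-102 + (-1 - ⅓*(-31))) = √412*(-102 + (-1 + 31/3)) = (2*√103)*(-102 + 28/3) = (2*√103)*(-278/3) = -556*√103/3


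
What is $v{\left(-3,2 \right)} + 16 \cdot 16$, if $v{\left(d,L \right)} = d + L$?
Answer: $255$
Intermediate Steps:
$v{\left(d,L \right)} = L + d$
$v{\left(-3,2 \right)} + 16 \cdot 16 = \left(2 - 3\right) + 16 \cdot 16 = -1 + 256 = 255$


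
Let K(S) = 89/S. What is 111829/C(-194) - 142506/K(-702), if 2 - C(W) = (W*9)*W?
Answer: 33885472014283/30146258 ≈ 1.1240e+6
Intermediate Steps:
C(W) = 2 - 9*W² (C(W) = 2 - W*9*W = 2 - 9*W*W = 2 - 9*W²)
111829/C(-194) - 142506/K(-702) = 111829/(2 - 9*(-194)²) - 142506/(89/(-702)) = 111829/(2 - 9*37636) - 142506/(89*(-1/702)) = 111829/(2 - 338724) - 142506/(-89/702) = 111829/(-338722) - 142506*(-702/89) = 111829*(-1/338722) + 100039212/89 = -111829/338722 + 100039212/89 = 33885472014283/30146258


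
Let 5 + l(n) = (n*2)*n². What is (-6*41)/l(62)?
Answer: -246/476651 ≈ -0.00051610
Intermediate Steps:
l(n) = -5 + 2*n³ (l(n) = -5 + (n*2)*n² = -5 + (2*n)*n² = -5 + 2*n³)
(-6*41)/l(62) = (-6*41)/(-5 + 2*62³) = -246/(-5 + 2*238328) = -246/(-5 + 476656) = -246/476651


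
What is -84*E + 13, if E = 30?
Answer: -2507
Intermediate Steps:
-84*E + 13 = -84*30 + 13 = -2520 + 13 = -2507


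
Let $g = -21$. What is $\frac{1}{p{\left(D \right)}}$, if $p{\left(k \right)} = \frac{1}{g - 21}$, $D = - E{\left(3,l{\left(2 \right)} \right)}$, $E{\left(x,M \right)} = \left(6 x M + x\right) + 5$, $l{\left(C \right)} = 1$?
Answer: $-42$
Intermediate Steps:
$E{\left(x,M \right)} = 5 + x + 6 M x$ ($E{\left(x,M \right)} = \left(6 M x + x\right) + 5 = \left(x + 6 M x\right) + 5 = 5 + x + 6 M x$)
$D = -26$ ($D = - (5 + 3 + 6 \cdot 1 \cdot 3) = - (5 + 3 + 18) = \left(-1\right) 26 = -26$)
$p{\left(k \right)} = - \frac{1}{42}$ ($p{\left(k \right)} = \frac{1}{-21 - 21} = \frac{1}{-42} = - \frac{1}{42}$)
$\frac{1}{p{\left(D \right)}} = \frac{1}{- \frac{1}{42}} = -42$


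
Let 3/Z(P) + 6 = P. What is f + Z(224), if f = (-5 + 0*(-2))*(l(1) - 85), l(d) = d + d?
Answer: 90473/218 ≈ 415.01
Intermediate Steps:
l(d) = 2*d
Z(P) = 3/(-6 + P)
f = 415 (f = (-5 + 0*(-2))*(2*1 - 85) = (-5 + 0)*(2 - 85) = -5*(-83) = 415)
f + Z(224) = 415 + 3/(-6 + 224) = 415 + 3/218 = 90473/218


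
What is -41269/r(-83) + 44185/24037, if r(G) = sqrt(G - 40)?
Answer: 44185/24037 + 41269*I*sqrt(123)/123 ≈ 1.8382 + 3721.1*I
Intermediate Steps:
r(G) = sqrt(-40 + G)
-41269/r(-83) + 44185/24037 = -41269/sqrt(-40 - 83) + 44185/24037 = -41269*(-I*sqrt(123)/123) + 44185*(1/24037) = -41269*(-I*sqrt(123)/123) + 44185/24037 = -(-41269)*I*sqrt(123)/123 + 44185/24037 = 41269*I*sqrt(123)/123 + 44185/24037 = 44185/24037 + 41269*I*sqrt(123)/123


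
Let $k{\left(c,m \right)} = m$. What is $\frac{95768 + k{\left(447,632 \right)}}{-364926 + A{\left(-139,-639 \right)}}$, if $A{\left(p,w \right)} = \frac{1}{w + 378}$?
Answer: $- \frac{25160400}{95245687} \approx -0.26416$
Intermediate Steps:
$A{\left(p,w \right)} = \frac{1}{378 + w}$
$\frac{95768 + k{\left(447,632 \right)}}{-364926 + A{\left(-139,-639 \right)}} = \frac{95768 + 632}{-364926 + \frac{1}{378 - 639}} = \frac{96400}{-364926 + \frac{1}{-261}} = \frac{96400}{-364926 - \frac{1}{261}} = \frac{96400}{- \frac{95245687}{261}} = 96400 \left(- \frac{261}{95245687}\right) = - \frac{25160400}{95245687}$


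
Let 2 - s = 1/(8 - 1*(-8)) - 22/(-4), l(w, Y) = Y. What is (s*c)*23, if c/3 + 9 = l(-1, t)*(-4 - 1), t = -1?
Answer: 3933/4 ≈ 983.25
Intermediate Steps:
s = -57/16 (s = 2 - (1/(8 - 1*(-8)) - 22/(-4)) = 2 - (1/(8 + 8) - 22*(-¼)) = 2 - (1/16 + 11/2) = 2 - 1*89/16 = 2 - 89/16 = -57/16 ≈ -3.5625)
c = -12 (c = -27 + 3*(-(-4 - 1)) = -27 + 3*(-1*(-5)) = -27 + 3*5 = -27 + 15 = -12)
(s*c)*23 = -57/16*(-12)*23 = (171/4)*23 = 3933/4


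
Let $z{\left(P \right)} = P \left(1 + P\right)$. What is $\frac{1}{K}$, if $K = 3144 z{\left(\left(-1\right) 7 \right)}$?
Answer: $\frac{1}{132048} \approx 7.573 \cdot 10^{-6}$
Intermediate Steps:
$K = 132048$ ($K = 3144 \left(-1\right) 7 \left(1 - 7\right) = 3144 \left(- 7 \left(1 - 7\right)\right) = 3144 \left(\left(-7\right) \left(-6\right)\right) = 3144 \cdot 42 = 132048$)
$\frac{1}{K} = \frac{1}{132048}$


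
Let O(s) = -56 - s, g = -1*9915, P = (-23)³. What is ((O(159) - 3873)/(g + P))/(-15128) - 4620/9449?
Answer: -17538404989/35869316258 ≈ -0.48895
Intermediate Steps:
P = -12167
g = -9915
((O(159) - 3873)/(g + P))/(-15128) - 4620/9449 = (((-56 - 1*159) - 3873)/(-9915 - 12167))/(-15128) - 4620/9449 = (((-56 - 159) - 3873)/(-22082))*(-1/15128) - 4620*1/9449 = ((-215 - 3873)*(-1/22082))*(-1/15128) - 420/859 = -4088*(-1/22082)*(-1/15128) - 420/859 = (2044/11041)*(-1/15128) - 420/859 = -511/41757062 - 420/859 = -17538404989/35869316258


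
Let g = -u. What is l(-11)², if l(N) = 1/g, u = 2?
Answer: ¼ ≈ 0.25000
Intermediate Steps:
g = -2 ≈ -2.0000
l(N) = -½ (l(N) = 1/(-2) = -½)
l(-11)² = (-½)² = ¼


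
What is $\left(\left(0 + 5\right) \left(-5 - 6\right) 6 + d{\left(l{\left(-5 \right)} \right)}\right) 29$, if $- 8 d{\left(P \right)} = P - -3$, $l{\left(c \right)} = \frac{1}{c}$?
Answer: $- \frac{191603}{20} \approx -9580.2$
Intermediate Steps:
$d{\left(P \right)} = - \frac{3}{8} - \frac{P}{8}$ ($d{\left(P \right)} = - \frac{P - -3}{8} = - \frac{P + 3}{8} = - \frac{3 + P}{8} = - \frac{3}{8} - \frac{P}{8}$)
$\left(\left(0 + 5\right) \left(-5 - 6\right) 6 + d{\left(l{\left(-5 \right)} \right)}\right) 29 = \left(\left(0 + 5\right) \left(-5 - 6\right) 6 - \left(\frac{3}{8} + \frac{1}{8 \left(-5\right)}\right)\right) 29 = \left(5 \left(-11\right) 6 - \frac{7}{20}\right) 29 = \left(\left(-55\right) 6 + \left(- \frac{3}{8} + \frac{1}{40}\right)\right) 29 = \left(-330 - \frac{7}{20}\right) 29 = \left(- \frac{6607}{20}\right) 29 = - \frac{191603}{20}$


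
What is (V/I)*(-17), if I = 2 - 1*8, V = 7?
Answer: 119/6 ≈ 19.833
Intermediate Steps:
I = -6 (I = 2 - 8 = -6)
(V/I)*(-17) = (7/(-6))*(-17) = (7*(-⅙))*(-17) = -7/6*(-17) = 119/6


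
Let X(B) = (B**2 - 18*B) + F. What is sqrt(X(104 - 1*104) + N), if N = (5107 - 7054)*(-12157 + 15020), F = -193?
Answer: I*sqrt(5574454) ≈ 2361.0*I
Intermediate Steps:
X(B) = -193 + B**2 - 18*B (X(B) = (B**2 - 18*B) - 193 = -193 + B**2 - 18*B)
N = -5574261 (N = -1947*2863 = -5574261)
sqrt(X(104 - 1*104) + N) = sqrt((-193 + (104 - 1*104)**2 - 18*(104 - 1*104)) - 5574261) = sqrt((-193 + (104 - 104)**2 - 18*(104 - 104)) - 5574261) = sqrt((-193 + 0**2 - 18*0) - 5574261) = sqrt((-193 + 0 + 0) - 5574261) = sqrt(-193 - 5574261) = sqrt(-5574454) = I*sqrt(5574454)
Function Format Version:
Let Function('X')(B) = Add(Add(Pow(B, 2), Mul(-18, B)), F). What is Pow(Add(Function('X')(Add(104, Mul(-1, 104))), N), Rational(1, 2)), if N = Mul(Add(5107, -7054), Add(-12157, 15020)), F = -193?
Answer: Mul(I, Pow(5574454, Rational(1, 2))) ≈ Mul(2361.0, I)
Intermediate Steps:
Function('X')(B) = Add(-193, Pow(B, 2), Mul(-18, B)) (Function('X')(B) = Add(Add(Pow(B, 2), Mul(-18, B)), -193) = Add(-193, Pow(B, 2), Mul(-18, B)))
N = -5574261 (N = Mul(-1947, 2863) = -5574261)
Pow(Add(Function('X')(Add(104, Mul(-1, 104))), N), Rational(1, 2)) = Pow(Add(Add(-193, Pow(Add(104, Mul(-1, 104)), 2), Mul(-18, Add(104, Mul(-1, 104)))), -5574261), Rational(1, 2)) = Pow(Add(Add(-193, Pow(Add(104, -104), 2), Mul(-18, Add(104, -104))), -5574261), Rational(1, 2)) = Pow(Add(Add(-193, Pow(0, 2), Mul(-18, 0)), -5574261), Rational(1, 2)) = Pow(Add(Add(-193, 0, 0), -5574261), Rational(1, 2)) = Pow(Add(-193, -5574261), Rational(1, 2)) = Pow(-5574454, Rational(1, 2)) = Mul(I, Pow(5574454, Rational(1, 2)))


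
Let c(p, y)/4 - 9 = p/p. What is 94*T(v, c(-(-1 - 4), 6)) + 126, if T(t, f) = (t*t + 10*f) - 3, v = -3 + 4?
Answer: 37538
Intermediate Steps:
v = 1
c(p, y) = 40 (c(p, y) = 36 + 4*(p/p) = 36 + 4*1 = 36 + 4 = 40)
T(t, f) = -3 + t² + 10*f (T(t, f) = (t² + 10*f) - 3 = -3 + t² + 10*f)
94*T(v, c(-(-1 - 4), 6)) + 126 = 94*(-3 + 1² + 10*40) + 126 = 94*(-3 + 1 + 400) + 126 = 94*398 + 126 = 37412 + 126 = 37538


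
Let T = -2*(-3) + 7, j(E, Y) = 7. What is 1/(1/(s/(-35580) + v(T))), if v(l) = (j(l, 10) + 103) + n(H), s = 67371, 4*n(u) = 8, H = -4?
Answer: 1305863/11860 ≈ 110.11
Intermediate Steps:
n(u) = 2 (n(u) = (¼)*8 = 2)
T = 13 (T = 6 + 7 = 13)
v(l) = 112 (v(l) = (7 + 103) + 2 = 110 + 2 = 112)
1/(1/(s/(-35580) + v(T))) = 1/(1/(67371/(-35580) + 112)) = 1/(1/(67371*(-1/35580) + 112)) = 1/(1/(-22457/11860 + 112)) = 1/(1/(1305863/11860)) = 1/(11860/1305863) = 1305863/11860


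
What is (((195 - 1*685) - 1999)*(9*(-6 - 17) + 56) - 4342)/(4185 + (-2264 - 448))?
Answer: 371497/1473 ≈ 252.20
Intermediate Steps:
(((195 - 1*685) - 1999)*(9*(-6 - 17) + 56) - 4342)/(4185 + (-2264 - 448)) = (((195 - 685) - 1999)*(9*(-23) + 56) - 4342)/(4185 - 2712) = ((-490 - 1999)*(-207 + 56) - 4342)/1473 = (-2489*(-151) - 4342)*(1/1473) = (375839 - 4342)*(1/1473) = 371497*(1/1473) = 371497/1473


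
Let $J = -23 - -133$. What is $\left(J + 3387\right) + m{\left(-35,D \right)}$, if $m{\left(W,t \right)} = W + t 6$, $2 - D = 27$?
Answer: $3312$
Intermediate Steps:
$D = -25$ ($D = 2 - 27 = -25$)
$m{\left(W,t \right)} = W + 6 t$
$J = 110$ ($J = -23 + 133 = 110$)
$\left(J + 3387\right) + m{\left(-35,D \right)} = \left(110 + 3387\right) + \left(-35 + 6 \left(-25\right)\right) = 3497 - 185 = 3312$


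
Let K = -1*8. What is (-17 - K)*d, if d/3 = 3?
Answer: -81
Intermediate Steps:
d = 9 (d = 3*3 = 9)
K = -8
(-17 - K)*d = (-17 - 1*(-8))*9 = (-17 + 8)*9 = -9*9 = -81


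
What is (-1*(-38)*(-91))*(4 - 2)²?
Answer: -13832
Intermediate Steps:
(-1*(-38)*(-91))*(4 - 2)² = (38*(-91))*2² = -3458*4 = -13832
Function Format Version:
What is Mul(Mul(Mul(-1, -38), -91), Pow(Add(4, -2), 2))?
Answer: -13832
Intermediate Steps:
Mul(Mul(Mul(-1, -38), -91), Pow(Add(4, -2), 2)) = Mul(Mul(38, -91), Pow(2, 2)) = Mul(-3458, 4) = -13832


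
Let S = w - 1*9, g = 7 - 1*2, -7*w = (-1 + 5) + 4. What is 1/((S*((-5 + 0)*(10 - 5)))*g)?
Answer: 7/8875 ≈ 0.00078873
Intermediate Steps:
w = -8/7 (w = -((-1 + 5) + 4)/7 = -(4 + 4)/7 = -1/7*8 = -8/7 ≈ -1.1429)
g = 5 (g = 7 - 2 = 5)
S = -71/7 (S = -8/7 - 1*9 = -8/7 - 9 = -71/7 ≈ -10.143)
1/((S*((-5 + 0)*(10 - 5)))*g) = 1/(-71*(-5 + 0)*(10 - 5)/7*5) = 1/(-(-355)*5/7*5) = 1/(-71/7*(-25)*5) = 1/((1775/7)*5) = 1/(8875/7) = 7/8875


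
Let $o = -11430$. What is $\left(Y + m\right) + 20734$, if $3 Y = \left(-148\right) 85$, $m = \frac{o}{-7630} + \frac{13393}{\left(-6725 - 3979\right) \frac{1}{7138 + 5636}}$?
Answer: $\frac{2283334327}{4083576} \approx 559.15$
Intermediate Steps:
$m = - \frac{21753911699}{1361192}$ ($m = - \frac{11430}{-7630} + \frac{13393}{\left(-6725 - 3979\right) \frac{1}{7138 + 5636}} = \left(-11430\right) \left(- \frac{1}{7630}\right) + \frac{13393}{\left(-10704\right) \frac{1}{12774}} = \frac{1143}{763} + \frac{13393}{\left(-10704\right) \frac{1}{12774}} = \frac{1143}{763} + \frac{13393}{- \frac{1784}{2129}} = \frac{1143}{763} + 13393 \left(- \frac{2129}{1784}\right) = \frac{1143}{763} - \frac{28513697}{1784} = - \frac{21753911699}{1361192} \approx -15982.0$)
$Y = - \frac{12580}{3}$ ($Y = \frac{\left(-148\right) 85}{3} = \frac{1}{3} \left(-12580\right) = - \frac{12580}{3} \approx -4193.3$)
$\left(Y + m\right) + 20734 = \left(- \frac{12580}{3} - \frac{21753911699}{1361192}\right) + 20734 = - \frac{82385530457}{4083576} + 20734 = \frac{2283334327}{4083576}$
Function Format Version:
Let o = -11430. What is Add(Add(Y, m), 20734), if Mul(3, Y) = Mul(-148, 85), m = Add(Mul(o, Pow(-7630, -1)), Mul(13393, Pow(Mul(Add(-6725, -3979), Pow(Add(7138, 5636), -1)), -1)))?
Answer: Rational(2283334327, 4083576) ≈ 559.15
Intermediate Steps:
m = Rational(-21753911699, 1361192) (m = Add(Mul(-11430, Pow(-7630, -1)), Mul(13393, Pow(Mul(Add(-6725, -3979), Pow(Add(7138, 5636), -1)), -1))) = Add(Mul(-11430, Rational(-1, 7630)), Mul(13393, Pow(Mul(-10704, Pow(12774, -1)), -1))) = Add(Rational(1143, 763), Mul(13393, Pow(Mul(-10704, Rational(1, 12774)), -1))) = Add(Rational(1143, 763), Mul(13393, Pow(Rational(-1784, 2129), -1))) = Add(Rational(1143, 763), Mul(13393, Rational(-2129, 1784))) = Add(Rational(1143, 763), Rational(-28513697, 1784)) = Rational(-21753911699, 1361192) ≈ -15982.)
Y = Rational(-12580, 3) (Y = Mul(Rational(1, 3), Mul(-148, 85)) = Mul(Rational(1, 3), -12580) = Rational(-12580, 3) ≈ -4193.3)
Add(Add(Y, m), 20734) = Add(Add(Rational(-12580, 3), Rational(-21753911699, 1361192)), 20734) = Add(Rational(-82385530457, 4083576), 20734) = Rational(2283334327, 4083576)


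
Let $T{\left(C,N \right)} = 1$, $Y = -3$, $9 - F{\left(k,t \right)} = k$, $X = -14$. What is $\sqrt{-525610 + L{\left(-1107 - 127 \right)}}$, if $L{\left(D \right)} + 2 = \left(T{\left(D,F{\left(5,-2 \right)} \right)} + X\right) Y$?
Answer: $3 i \sqrt{58397} \approx 724.96 i$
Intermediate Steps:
$F{\left(k,t \right)} = 9 - k$
$L{\left(D \right)} = 37$ ($L{\left(D \right)} = -2 + \left(1 - 14\right) \left(-3\right) = -2 - -39 = -2 + 39 = 37$)
$\sqrt{-525610 + L{\left(-1107 - 127 \right)}} = \sqrt{-525610 + 37} = \sqrt{-525573} = 3 i \sqrt{58397}$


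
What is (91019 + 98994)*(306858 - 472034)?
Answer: -31385587288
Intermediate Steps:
(91019 + 98994)*(306858 - 472034) = 190013*(-165176) = -31385587288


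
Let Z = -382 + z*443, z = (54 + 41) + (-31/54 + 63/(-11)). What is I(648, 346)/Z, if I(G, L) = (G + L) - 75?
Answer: 545886/23113433 ≈ 0.023618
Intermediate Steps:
I(G, L) = -75 + G + L
z = 52687/594 (z = 95 + (-31*1/54 + 63*(-1/11)) = 95 + (-31/54 - 63/11) = 95 - 3743/594 = 52687/594 ≈ 88.699)
Z = 23113433/594 (Z = -382 + (52687/594)*443 = -382 + 23340341/594 = 23113433/594 ≈ 38912.)
I(648, 346)/Z = (-75 + 648 + 346)/(23113433/594) = 919*(594/23113433) = 545886/23113433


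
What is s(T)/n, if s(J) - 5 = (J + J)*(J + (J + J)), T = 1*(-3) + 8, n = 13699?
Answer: 155/13699 ≈ 0.011315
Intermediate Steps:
T = 5 (T = -3 + 8 = 5)
s(J) = 5 + 6*J**2 (s(J) = 5 + (J + J)*(J + (J + J)) = 5 + (2*J)*(J + 2*J) = 5 + (2*J)*(3*J) = 5 + 6*J**2)
s(T)/n = (5 + 6*5**2)/13699 = (5 + 6*25)*(1/13699) = (5 + 150)*(1/13699) = 155*(1/13699) = 155/13699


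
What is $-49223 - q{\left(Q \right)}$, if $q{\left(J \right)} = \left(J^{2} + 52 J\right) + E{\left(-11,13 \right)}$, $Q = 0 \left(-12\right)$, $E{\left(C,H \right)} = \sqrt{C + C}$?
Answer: $-49223 - i \sqrt{22} \approx -49223.0 - 4.6904 i$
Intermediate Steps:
$E{\left(C,H \right)} = \sqrt{2} \sqrt{C}$ ($E{\left(C,H \right)} = \sqrt{2 C} = \sqrt{2} \sqrt{C}$)
$Q = 0$
$q{\left(J \right)} = J^{2} + 52 J + i \sqrt{22}$ ($q{\left(J \right)} = \left(J^{2} + 52 J\right) + \sqrt{2} \sqrt{-11} = \left(J^{2} + 52 J\right) + \sqrt{2} i \sqrt{11} = \left(J^{2} + 52 J\right) + i \sqrt{22} = J^{2} + 52 J + i \sqrt{22}$)
$-49223 - q{\left(Q \right)} = -49223 - \left(0^{2} + 52 \cdot 0 + i \sqrt{22}\right) = -49223 - \left(0 + 0 + i \sqrt{22}\right) = -49223 - i \sqrt{22}$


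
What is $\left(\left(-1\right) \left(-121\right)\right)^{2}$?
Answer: $14641$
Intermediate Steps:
$\left(\left(-1\right) \left(-121\right)\right)^{2} = 121^{2} = 14641$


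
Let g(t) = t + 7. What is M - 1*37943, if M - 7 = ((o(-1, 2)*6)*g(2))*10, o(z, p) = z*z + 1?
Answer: -36856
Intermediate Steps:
o(z, p) = 1 + z² (o(z, p) = z² + 1 = 1 + z²)
g(t) = 7 + t
M = 1087 (M = 7 + (((1 + (-1)²)*6)*(7 + 2))*10 = 7 + (((1 + 1)*6)*9)*10 = 7 + ((2*6)*9)*10 = 7 + (12*9)*10 = 7 + 108*10 = 7 + 1080 = 1087)
M - 1*37943 = 1087 - 1*37943 = 1087 - 37943 = -36856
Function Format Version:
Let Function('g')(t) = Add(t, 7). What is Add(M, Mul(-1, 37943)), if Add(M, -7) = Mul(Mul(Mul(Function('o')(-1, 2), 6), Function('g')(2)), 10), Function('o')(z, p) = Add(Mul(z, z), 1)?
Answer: -36856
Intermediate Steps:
Function('o')(z, p) = Add(1, Pow(z, 2)) (Function('o')(z, p) = Add(Pow(z, 2), 1) = Add(1, Pow(z, 2)))
Function('g')(t) = Add(7, t)
M = 1087 (M = Add(7, Mul(Mul(Mul(Add(1, Pow(-1, 2)), 6), Add(7, 2)), 10)) = Add(7, Mul(Mul(Mul(Add(1, 1), 6), 9), 10)) = Add(7, Mul(Mul(Mul(2, 6), 9), 10)) = Add(7, Mul(Mul(12, 9), 10)) = Add(7, Mul(108, 10)) = Add(7, 1080) = 1087)
Add(M, Mul(-1, 37943)) = Add(1087, Mul(-1, 37943)) = Add(1087, -37943) = -36856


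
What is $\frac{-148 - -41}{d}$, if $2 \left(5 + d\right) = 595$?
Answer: $- \frac{214}{585} \approx -0.36581$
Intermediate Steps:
$d = \frac{585}{2}$ ($d = -5 + \frac{1}{2} \cdot 595 = -5 + \frac{595}{2} = \frac{585}{2} \approx 292.5$)
$\frac{-148 - -41}{d} = \frac{-148 - -41}{\frac{585}{2}} = \left(-148 + 41\right) \frac{2}{585} = \left(-107\right) \frac{2}{585} = - \frac{214}{585}$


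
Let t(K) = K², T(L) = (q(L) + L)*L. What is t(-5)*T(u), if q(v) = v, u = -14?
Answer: 9800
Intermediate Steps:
T(L) = 2*L² (T(L) = (L + L)*L = (2*L)*L = 2*L²)
t(-5)*T(u) = (-5)²*(2*(-14)²) = 25*(2*196) = 25*392 = 9800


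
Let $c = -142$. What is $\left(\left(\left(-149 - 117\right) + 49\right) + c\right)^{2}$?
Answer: $128881$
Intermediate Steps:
$\left(\left(\left(-149 - 117\right) + 49\right) + c\right)^{2} = \left(\left(\left(-149 - 117\right) + 49\right) - 142\right)^{2} = \left(\left(-266 + 49\right) - 142\right)^{2} = \left(-217 - 142\right)^{2} = \left(-359\right)^{2} = 128881$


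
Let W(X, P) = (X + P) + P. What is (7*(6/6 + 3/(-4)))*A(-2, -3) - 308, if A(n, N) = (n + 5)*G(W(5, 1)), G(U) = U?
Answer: -1085/4 ≈ -271.25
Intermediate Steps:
W(X, P) = X + 2*P (W(X, P) = (P + X) + P = X + 2*P)
A(n, N) = 35 + 7*n (A(n, N) = (n + 5)*(5 + 2*1) = (5 + n)*(5 + 2) = (5 + n)*7 = 35 + 7*n)
(7*(6/6 + 3/(-4)))*A(-2, -3) - 308 = (7*(6/6 + 3/(-4)))*(35 + 7*(-2)) - 308 = (7*(6*(⅙) + 3*(-¼)))*(35 - 14) - 308 = (7*(1 - ¾))*21 - 308 = (7*(¼))*21 - 308 = (7/4)*21 - 308 = 147/4 - 308 = -1085/4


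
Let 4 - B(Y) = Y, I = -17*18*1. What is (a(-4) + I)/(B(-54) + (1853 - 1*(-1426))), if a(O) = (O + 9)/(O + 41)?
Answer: -11317/123469 ≈ -0.091659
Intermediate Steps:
a(O) = (9 + O)/(41 + O)
I = -306 (I = -306*1 = -306)
B(Y) = 4 - Y
(a(-4) + I)/(B(-54) + (1853 - 1*(-1426))) = ((9 - 4)/(41 - 4) - 306)/((4 - 1*(-54)) + (1853 - 1*(-1426))) = (5/37 - 306)/((4 + 54) + (1853 + 1426)) = ((1/37)*5 - 306)/(58 + 3279) = (5/37 - 306)/3337 = -11317/37*1/3337 = -11317/123469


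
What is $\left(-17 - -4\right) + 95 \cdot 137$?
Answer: $13002$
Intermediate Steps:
$\left(-17 - -4\right) + 95 \cdot 137 = \left(-17 + 4\right) + 13015 = -13 + 13015 = 13002$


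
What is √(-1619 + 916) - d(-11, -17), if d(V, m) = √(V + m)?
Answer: I*(√703 - 2*√7) ≈ 21.223*I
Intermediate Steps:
√(-1619 + 916) - d(-11, -17) = √(-1619 + 916) - √(-11 - 17) = √(-703) - √(-28) = I*√703 - 2*I*√7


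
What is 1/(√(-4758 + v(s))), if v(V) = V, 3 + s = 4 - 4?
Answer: -I/69 ≈ -0.014493*I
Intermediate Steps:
s = -3 (s = -3 + (4 - 4) = -3 + 0 = -3)
1/(√(-4758 + v(s))) = 1/(√(-4758 - 3)) = 1/(√(-4761)) = 1/(69*I) = -I/69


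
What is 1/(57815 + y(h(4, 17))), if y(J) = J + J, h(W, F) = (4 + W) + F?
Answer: 1/57865 ≈ 1.7282e-5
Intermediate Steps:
h(W, F) = 4 + F + W
y(J) = 2*J
1/(57815 + y(h(4, 17))) = 1/(57815 + 2*(4 + 17 + 4)) = 1/(57815 + 2*25) = 1/(57815 + 50) = 1/57865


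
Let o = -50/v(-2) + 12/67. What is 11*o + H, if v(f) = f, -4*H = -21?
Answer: 75635/268 ≈ 282.22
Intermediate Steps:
H = 21/4 (H = -¼*(-21) = 21/4 ≈ 5.2500)
o = 1687/67 (o = -50/(-2) + 12/67 = -50*(-½) + 12*(1/67) = 25 + 12/67 = 1687/67 ≈ 25.179)
11*o + H = 11*(1687/67) + 21/4 = 18557/67 + 21/4 = 75635/268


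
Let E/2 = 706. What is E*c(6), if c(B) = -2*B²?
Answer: -101664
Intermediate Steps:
E = 1412 (E = 2*706 = 1412)
E*c(6) = 1412*(-2*6²) = 1412*(-2*36) = 1412*(-72) = -101664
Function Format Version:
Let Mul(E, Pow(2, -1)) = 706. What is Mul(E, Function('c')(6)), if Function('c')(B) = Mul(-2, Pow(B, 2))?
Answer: -101664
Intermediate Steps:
E = 1412 (E = Mul(2, 706) = 1412)
Mul(E, Function('c')(6)) = Mul(1412, Mul(-2, Pow(6, 2))) = Mul(1412, Mul(-2, 36)) = Mul(1412, -72) = -101664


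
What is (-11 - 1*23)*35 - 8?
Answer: -1198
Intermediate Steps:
(-11 - 1*23)*35 - 8 = (-11 - 23)*35 - 8 = -34*35 - 8 = -1190 - 8 = -1198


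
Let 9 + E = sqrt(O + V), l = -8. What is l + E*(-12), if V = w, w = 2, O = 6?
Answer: 100 - 24*sqrt(2) ≈ 66.059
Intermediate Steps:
V = 2
E = -9 + 2*sqrt(2) (E = -9 + sqrt(6 + 2) = -9 + sqrt(8) = -9 + 2*sqrt(2) ≈ -6.1716)
l + E*(-12) = -8 + (-9 + 2*sqrt(2))*(-12) = -8 + (108 - 24*sqrt(2)) = 100 - 24*sqrt(2)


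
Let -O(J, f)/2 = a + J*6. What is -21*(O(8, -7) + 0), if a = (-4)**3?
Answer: -672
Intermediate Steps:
a = -64
O(J, f) = 128 - 12*J (O(J, f) = -2*(-64 + J*6) = -2*(-64 + 6*J) = 128 - 12*J)
-21*(O(8, -7) + 0) = -21*((128 - 12*8) + 0) = -21*((128 - 96) + 0) = -21*(32 + 0) = -21*32 = -672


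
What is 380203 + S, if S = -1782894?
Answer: -1402691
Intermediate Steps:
380203 + S = 380203 - 1782894 = -1402691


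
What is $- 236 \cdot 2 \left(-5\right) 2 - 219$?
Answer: $4501$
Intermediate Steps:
$- 236 \cdot 2 \left(-5\right) 2 - 219 = - 236 \left(\left(-10\right) 2\right) - 219 = \left(-236\right) \left(-20\right) - 219 = 4720 - 219 = 4501$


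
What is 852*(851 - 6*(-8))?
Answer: 765948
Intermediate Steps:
852*(851 - 6*(-8)) = 852*(851 + 48) = 852*899 = 765948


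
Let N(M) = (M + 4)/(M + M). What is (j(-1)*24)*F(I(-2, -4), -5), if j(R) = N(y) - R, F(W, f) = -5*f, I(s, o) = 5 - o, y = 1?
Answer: 2100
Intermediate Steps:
N(M) = (4 + M)/(2*M) (N(M) = (4 + M)/((2*M)) = (4 + M)*(1/(2*M)) = (4 + M)/(2*M))
j(R) = 5/2 - R (j(R) = (½)*(4 + 1)/1 - R = (½)*1*5 - R = 5/2 - R)
(j(-1)*24)*F(I(-2, -4), -5) = ((5/2 - 1*(-1))*24)*(-5*(-5)) = ((5/2 + 1)*24)*25 = ((7/2)*24)*25 = 84*25 = 2100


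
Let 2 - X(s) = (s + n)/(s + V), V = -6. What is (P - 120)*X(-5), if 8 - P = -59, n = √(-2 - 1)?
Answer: -901/11 - 53*I*√3/11 ≈ -81.909 - 8.3453*I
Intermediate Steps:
n = I*√3 (n = √(-3) = I*√3 ≈ 1.732*I)
X(s) = 2 - (s + I*√3)/(-6 + s) (X(s) = 2 - (s + I*√3)/(s - 6) = 2 - (s + I*√3)/(-6 + s))
P = 67 (P = 8 - 1*(-59) = 8 + 59 = 67)
(P - 120)*X(-5) = (67 - 120)*((-12 - 5 - I*√3)/(-6 - 5)) = -53*(-17 - I*√3)/(-11) = -(-53)*(-17 - I*√3)/11 = -53*(17/11 + I*√3/11) = -901/11 - 53*I*√3/11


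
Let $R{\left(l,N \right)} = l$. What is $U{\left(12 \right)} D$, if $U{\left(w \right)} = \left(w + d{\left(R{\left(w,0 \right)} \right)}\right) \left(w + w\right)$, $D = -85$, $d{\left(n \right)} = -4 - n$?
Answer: $8160$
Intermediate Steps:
$U{\left(w \right)} = - 8 w$ ($U{\left(w \right)} = \left(w - \left(4 + w\right)\right) \left(w + w\right) = - 4 \cdot 2 w = - 8 w$)
$U{\left(12 \right)} D = \left(-8\right) 12 \left(-85\right) = \left(-96\right) \left(-85\right) = 8160$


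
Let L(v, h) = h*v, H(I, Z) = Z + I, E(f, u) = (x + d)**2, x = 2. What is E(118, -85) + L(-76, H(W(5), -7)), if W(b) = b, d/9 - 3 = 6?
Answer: 7041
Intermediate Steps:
d = 81 (d = 27 + 9*6 = 27 + 54 = 81)
E(f, u) = 6889 (E(f, u) = (2 + 81)**2 = 83**2 = 6889)
H(I, Z) = I + Z
E(118, -85) + L(-76, H(W(5), -7)) = 6889 + (5 - 7)*(-76) = 6889 - 2*(-76) = 6889 + 152 = 7041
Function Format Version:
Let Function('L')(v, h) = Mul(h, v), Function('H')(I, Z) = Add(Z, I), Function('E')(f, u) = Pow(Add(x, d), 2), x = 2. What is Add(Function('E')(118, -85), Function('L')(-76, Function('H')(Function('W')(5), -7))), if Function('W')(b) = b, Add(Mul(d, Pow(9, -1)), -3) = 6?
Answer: 7041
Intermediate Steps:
d = 81 (d = Add(27, Mul(9, 6)) = Add(27, 54) = 81)
Function('E')(f, u) = 6889 (Function('E')(f, u) = Pow(Add(2, 81), 2) = Pow(83, 2) = 6889)
Function('H')(I, Z) = Add(I, Z)
Add(Function('E')(118, -85), Function('L')(-76, Function('H')(Function('W')(5), -7))) = Add(6889, Mul(Add(5, -7), -76)) = Add(6889, Mul(-2, -76)) = Add(6889, 152) = 7041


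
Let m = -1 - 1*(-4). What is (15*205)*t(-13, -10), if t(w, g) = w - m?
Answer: -49200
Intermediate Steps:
m = 3 (m = -1 + 4 = 3)
t(w, g) = -3 + w (t(w, g) = w - 1*3 = w - 3 = -3 + w)
(15*205)*t(-13, -10) = (15*205)*(-3 - 13) = 3075*(-16) = -49200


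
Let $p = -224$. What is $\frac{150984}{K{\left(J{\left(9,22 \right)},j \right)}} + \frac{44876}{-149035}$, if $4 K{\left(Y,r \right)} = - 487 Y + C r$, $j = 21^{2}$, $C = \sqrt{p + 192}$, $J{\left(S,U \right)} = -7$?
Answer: $\frac{43719302407756}{379925834365} - \frac{21741696 i \sqrt{2}}{364177} \approx 115.07 - 84.43 i$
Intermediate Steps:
$C = 4 i \sqrt{2}$ ($C = \sqrt{-224 + 192} = \sqrt{-32} = 4 i \sqrt{2} \approx 5.6569 i$)
$j = 441$
$K{\left(Y,r \right)} = - \frac{487 Y}{4} + i r \sqrt{2}$ ($K{\left(Y,r \right)} = \frac{- 487 Y + 4 i \sqrt{2} r}{4} = \frac{- 487 Y + 4 i r \sqrt{2}}{4} = - \frac{487 Y}{4} + i r \sqrt{2}$)
$\frac{150984}{K{\left(J{\left(9,22 \right)},j \right)}} + \frac{44876}{-149035} = \frac{150984}{\left(- \frac{487}{4}\right) \left(-7\right) + i 441 \sqrt{2}} + \frac{44876}{-149035} = \frac{150984}{\frac{3409}{4} + 441 i \sqrt{2}} + 44876 \left(- \frac{1}{149035}\right) = \frac{150984}{\frac{3409}{4} + 441 i \sqrt{2}} - \frac{44876}{149035} = - \frac{44876}{149035} + \frac{150984}{\frac{3409}{4} + 441 i \sqrt{2}}$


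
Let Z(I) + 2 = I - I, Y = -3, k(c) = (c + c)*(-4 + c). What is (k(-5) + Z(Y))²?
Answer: 7744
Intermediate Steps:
k(c) = 2*c*(-4 + c) (k(c) = (2*c)*(-4 + c) = 2*c*(-4 + c))
Z(I) = -2 (Z(I) = -2 + (I - I) = -2 + 0 = -2)
(k(-5) + Z(Y))² = (2*(-5)*(-4 - 5) - 2)² = (2*(-5)*(-9) - 2)² = (90 - 2)² = 88² = 7744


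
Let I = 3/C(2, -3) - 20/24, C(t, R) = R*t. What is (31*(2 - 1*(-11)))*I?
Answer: -1612/3 ≈ -537.33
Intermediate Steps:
I = -4/3 (I = 3/((-3*2)) - 20/24 = 3/(-6) - 20*1/24 = 3*(-⅙) - ⅚ = -½ - ⅚ = -4/3 ≈ -1.3333)
(31*(2 - 1*(-11)))*I = (31*(2 - 1*(-11)))*(-4/3) = (31*(2 + 11))*(-4/3) = (31*13)*(-4/3) = 403*(-4/3) = -1612/3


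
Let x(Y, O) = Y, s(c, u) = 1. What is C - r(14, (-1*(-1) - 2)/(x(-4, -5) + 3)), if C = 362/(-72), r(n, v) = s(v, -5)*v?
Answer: -217/36 ≈ -6.0278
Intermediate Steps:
r(n, v) = v (r(n, v) = 1*v = v)
C = -181/36 (C = 362*(-1/72) = -181/36 ≈ -5.0278)
C - r(14, (-1*(-1) - 2)/(x(-4, -5) + 3)) = -181/36 - (-1*(-1) - 2)/(-4 + 3) = -181/36 - (1 - 2)/(-1) = -181/36 - (-1)*(-1) = -181/36 - 1*1 = -181/36 - 1 = -217/36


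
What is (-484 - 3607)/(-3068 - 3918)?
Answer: 4091/6986 ≈ 0.58560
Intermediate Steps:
(-484 - 3607)/(-3068 - 3918) = -4091/(-6986) = -4091*(-1/6986) = 4091/6986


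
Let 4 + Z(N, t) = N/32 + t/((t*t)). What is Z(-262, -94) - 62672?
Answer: -47138517/752 ≈ -62684.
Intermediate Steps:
Z(N, t) = -4 + 1/t + N/32 (Z(N, t) = -4 + (N/32 + t/((t*t))) = -4 + (N*(1/32) + t/(t²)) = -4 + (N/32 + t/t²) = -4 + (N/32 + 1/t) = -4 + (1/t + N/32) = -4 + 1/t + N/32)
Z(-262, -94) - 62672 = (-4 + 1/(-94) + (1/32)*(-262)) - 62672 = (-4 - 1/94 - 131/16) - 62672 = -9173/752 - 62672 = -47138517/752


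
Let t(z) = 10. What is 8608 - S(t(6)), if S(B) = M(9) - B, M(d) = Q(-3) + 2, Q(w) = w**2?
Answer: 8607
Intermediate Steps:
M(d) = 11 (M(d) = (-3)**2 + 2 = 9 + 2 = 11)
S(B) = 11 - B
8608 - S(t(6)) = 8608 - (11 - 1*10) = 8608 - (11 - 10) = 8608 - 1*1 = 8608 - 1 = 8607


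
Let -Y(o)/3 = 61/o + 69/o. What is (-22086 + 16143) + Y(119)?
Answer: -707607/119 ≈ -5946.3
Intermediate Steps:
Y(o) = -390/o (Y(o) = -3*(61/o + 69/o) = -390/o)
(-22086 + 16143) + Y(119) = (-22086 + 16143) - 390/119 = -5943 - 390*1/119 = -5943 - 390/119 = -707607/119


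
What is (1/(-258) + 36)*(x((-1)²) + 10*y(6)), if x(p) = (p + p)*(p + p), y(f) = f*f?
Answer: 1690234/129 ≈ 13103.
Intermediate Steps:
y(f) = f²
x(p) = 4*p² (x(p) = (2*p)*(2*p) = 4*p²)
(1/(-258) + 36)*(x((-1)²) + 10*y(6)) = (1/(-258) + 36)*(4*((-1)²)² + 10*6²) = (-1/258 + 36)*(4*1² + 10*36) = 9287*(4*1 + 360)/258 = 9287*(4 + 360)/258 = (9287/258)*364 = 1690234/129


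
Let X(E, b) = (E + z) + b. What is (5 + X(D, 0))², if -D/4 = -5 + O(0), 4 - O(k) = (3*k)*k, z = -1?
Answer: 64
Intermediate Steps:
O(k) = 4 - 3*k² (O(k) = 4 - 3*k*k = 4 - 3*k²)
D = 4 (D = -4*(-5 + (4 - 3*0²)) = -4*(-5 + (4 - 3*0)) = -4*(-5 + (4 + 0)) = -4*(-5 + 4) = -4*(-1) = 4)
X(E, b) = -1 + E + b (X(E, b) = (E - 1) + b = (-1 + E) + b = -1 + E + b)
(5 + X(D, 0))² = (5 + (-1 + 4 + 0))² = (5 + 3)² = 8² = 64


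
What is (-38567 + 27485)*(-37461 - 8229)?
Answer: 506336580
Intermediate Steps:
(-38567 + 27485)*(-37461 - 8229) = -11082*(-45690) = 506336580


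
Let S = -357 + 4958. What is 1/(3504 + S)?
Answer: 1/8105 ≈ 0.00012338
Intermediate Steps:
S = 4601
1/(3504 + S) = 1/(3504 + 4601) = 1/8105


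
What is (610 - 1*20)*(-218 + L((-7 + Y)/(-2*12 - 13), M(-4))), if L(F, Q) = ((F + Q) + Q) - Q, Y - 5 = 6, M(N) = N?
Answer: -4848620/37 ≈ -1.3104e+5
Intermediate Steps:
Y = 11 (Y = 5 + 6 = 11)
L(F, Q) = F + Q (L(F, Q) = (F + 2*Q) - Q = F + Q)
(610 - 1*20)*(-218 + L((-7 + Y)/(-2*12 - 13), M(-4))) = (610 - 1*20)*(-218 + ((-7 + 11)/(-2*12 - 13) - 4)) = (610 - 20)*(-218 + (4/(-24 - 13) - 4)) = 590*(-218 + (4/(-37) - 4)) = 590*(-218 + (4*(-1/37) - 4)) = 590*(-218 + (-4/37 - 4)) = 590*(-218 - 152/37) = 590*(-8218/37) = -4848620/37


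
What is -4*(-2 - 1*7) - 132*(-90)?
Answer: 11916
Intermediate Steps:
-4*(-2 - 1*7) - 132*(-90) = -4*(-2 - 7) + 11880 = -4*(-9) + 11880 = 36 + 11880 = 11916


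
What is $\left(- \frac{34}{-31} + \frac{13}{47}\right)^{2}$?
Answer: $\frac{4004001}{2122849} \approx 1.8861$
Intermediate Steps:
$\left(- \frac{34}{-31} + \frac{13}{47}\right)^{2} = \left(\left(-34\right) \left(- \frac{1}{31}\right) + 13 \cdot \frac{1}{47}\right)^{2} = \left(\frac{34}{31} + \frac{13}{47}\right)^{2} = \left(\frac{2001}{1457}\right)^{2} = \frac{4004001}{2122849}$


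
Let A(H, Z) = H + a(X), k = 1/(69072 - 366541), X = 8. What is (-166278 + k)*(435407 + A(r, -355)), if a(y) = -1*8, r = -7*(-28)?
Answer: -21545639634082885/297469 ≈ -7.2430e+10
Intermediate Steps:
r = 196
a(y) = -8
k = -1/297469 (k = 1/(-297469) = -1/297469 ≈ -3.3617e-6)
A(H, Z) = -8 + H (A(H, Z) = H - 8 = -8 + H)
(-166278 + k)*(435407 + A(r, -355)) = (-166278 - 1/297469)*(435407 + (-8 + 196)) = -49462550383*(435407 + 188)/297469 = -49462550383/297469*435595 = -21545639634082885/297469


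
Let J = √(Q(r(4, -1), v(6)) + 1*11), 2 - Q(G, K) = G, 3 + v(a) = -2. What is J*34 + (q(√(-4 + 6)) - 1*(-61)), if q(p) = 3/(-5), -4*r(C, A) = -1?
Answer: 302/5 + 17*√51 ≈ 181.80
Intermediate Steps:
r(C, A) = ¼ (r(C, A) = -¼*(-1) = ¼)
v(a) = -5 (v(a) = -3 - 2 = -5)
Q(G, K) = 2 - G
q(p) = -⅗ (q(p) = 3*(-⅕) = -⅗)
J = √51/2 (J = √((2 - 1*¼) + 1*11) = √((2 - ¼) + 11) = √(7/4 + 11) = √(51/4) = √51/2 ≈ 3.5707)
J*34 + (q(√(-4 + 6)) - 1*(-61)) = (√51/2)*34 + (-⅗ - 1*(-61)) = 17*√51 + (-⅗ + 61) = 17*√51 + 302/5 = 302/5 + 17*√51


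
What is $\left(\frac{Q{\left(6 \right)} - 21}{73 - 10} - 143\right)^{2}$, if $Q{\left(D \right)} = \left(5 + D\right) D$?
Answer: $\frac{992016}{49} \approx 20245.0$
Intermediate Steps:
$Q{\left(D \right)} = D \left(5 + D\right)$
$\left(\frac{Q{\left(6 \right)} - 21}{73 - 10} - 143\right)^{2} = \left(\frac{6 \left(5 + 6\right) - 21}{73 - 10} - 143\right)^{2} = \left(\frac{6 \cdot 11 - 21}{63} - 143\right)^{2} = \left(\left(66 - 21\right) \frac{1}{63} - 143\right)^{2} = \left(45 \cdot \frac{1}{63} - 143\right)^{2} = \left(\frac{5}{7} - 143\right)^{2} = \left(- \frac{996}{7}\right)^{2} = \frac{992016}{49}$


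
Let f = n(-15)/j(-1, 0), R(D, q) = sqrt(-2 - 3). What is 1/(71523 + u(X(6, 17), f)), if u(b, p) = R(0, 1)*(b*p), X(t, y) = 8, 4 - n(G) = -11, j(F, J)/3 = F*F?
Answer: 71523/5115547529 - 40*I*sqrt(5)/5115547529 ≈ 1.3981e-5 - 1.7484e-8*I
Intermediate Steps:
j(F, J) = 3*F**2 (j(F, J) = 3*(F*F) = 3*F**2)
n(G) = 15 (n(G) = 4 - 1*(-11) = 4 + 11 = 15)
R(D, q) = I*sqrt(5) (R(D, q) = sqrt(-5) = I*sqrt(5))
f = 5 (f = 15/((3*(-1)**2)) = 15/((3*1)) = 15/3 = 15*(1/3) = 5)
u(b, p) = I*b*p*sqrt(5) (u(b, p) = (I*sqrt(5))*(b*p) = I*b*p*sqrt(5))
1/(71523 + u(X(6, 17), f)) = 1/(71523 + I*8*5*sqrt(5)) = 1/(71523 + 40*I*sqrt(5))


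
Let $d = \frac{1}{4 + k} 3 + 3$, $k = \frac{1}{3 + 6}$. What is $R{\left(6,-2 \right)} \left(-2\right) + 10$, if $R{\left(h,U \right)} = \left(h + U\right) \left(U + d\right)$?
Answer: $- \frac{142}{37} \approx -3.8378$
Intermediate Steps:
$k = \frac{1}{9} \approx 0.11111$
$d = \frac{138}{37}$ ($d = \frac{1}{4 + \frac{1}{9}} \cdot 3 + 3 = \frac{1}{\frac{37}{9}} \cdot 3 + 3 = \frac{9}{37} \cdot 3 + 3 = \frac{27}{37} + 3 = \frac{138}{37} \approx 3.7297$)
$R{\left(h,U \right)} = \left(\frac{138}{37} + U\right) \left(U + h\right)$ ($R{\left(h,U \right)} = \left(h + U\right) \left(U + \frac{138}{37}\right) = \left(U + h\right) \left(\frac{138}{37} + U\right) = \left(\frac{138}{37} + U\right) \left(U + h\right)$)
$R{\left(6,-2 \right)} \left(-2\right) + 10 = \left(\left(-2\right)^{2} + \frac{138}{37} \left(-2\right) + \frac{138}{37} \cdot 6 - 12\right) \left(-2\right) + 10 = \left(4 - \frac{276}{37} + \frac{828}{37} - 12\right) \left(-2\right) + 10 = \frac{256}{37} \left(-2\right) + 10 = - \frac{512}{37} + 10 = - \frac{142}{37}$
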